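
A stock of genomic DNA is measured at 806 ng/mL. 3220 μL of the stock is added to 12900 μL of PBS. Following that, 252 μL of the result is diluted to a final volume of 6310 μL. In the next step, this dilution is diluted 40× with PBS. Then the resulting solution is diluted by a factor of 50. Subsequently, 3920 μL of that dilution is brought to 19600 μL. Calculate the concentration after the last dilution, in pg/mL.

Overall dilution factor = 5.006 × 25.04 × 40 × 50 × 5 = 1.25 × 10⁶.
806 ng/mL / 1.25 × 10⁶ = 6.43 × 10⁻⁴ ng/mL = 0.643 pg/mL.

0.643 pg/mL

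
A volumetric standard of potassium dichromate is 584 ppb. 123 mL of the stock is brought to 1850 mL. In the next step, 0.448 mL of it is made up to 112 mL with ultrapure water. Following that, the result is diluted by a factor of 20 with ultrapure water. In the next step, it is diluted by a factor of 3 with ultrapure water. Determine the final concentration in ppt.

2.59 ppt

Overall dilution factor = 15.04 × 250 × 20 × 3 = 2.26 × 10⁵.
584 ppb / 2.26 × 10⁵ = 2.59 × 10⁻³ ppb = 2.59 ppt.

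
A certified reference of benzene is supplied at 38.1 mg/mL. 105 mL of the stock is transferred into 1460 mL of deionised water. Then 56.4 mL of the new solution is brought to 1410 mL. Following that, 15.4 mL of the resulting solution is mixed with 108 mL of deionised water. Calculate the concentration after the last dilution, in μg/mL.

Overall dilution factor = 14.90 × 25 × 8.013 = 2986.
38.1 mg/mL / 2986 = 0.0128 mg/mL = 12.8 μg/mL.

12.8 μg/mL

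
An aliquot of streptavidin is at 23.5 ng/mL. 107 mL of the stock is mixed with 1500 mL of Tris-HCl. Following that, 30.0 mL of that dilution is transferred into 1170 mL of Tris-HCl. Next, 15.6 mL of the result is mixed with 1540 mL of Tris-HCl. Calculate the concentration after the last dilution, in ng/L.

0.392 ng/L

Overall dilution factor = 15.02 × 40 × 99.72 = 5.99 × 10⁴.
23.5 ng/mL / 5.99 × 10⁴ = 3.92 × 10⁻⁴ ng/mL = 0.392 ng/L.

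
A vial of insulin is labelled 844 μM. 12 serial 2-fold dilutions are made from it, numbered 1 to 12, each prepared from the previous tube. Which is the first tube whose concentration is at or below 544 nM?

Tube n has concentration 844 μM / 2ⁿ.
Need 2ⁿ ≥ 844 μM / 544 nM = 1551, so n ≥ 10.60.
First such tube: n = 11.

tube 11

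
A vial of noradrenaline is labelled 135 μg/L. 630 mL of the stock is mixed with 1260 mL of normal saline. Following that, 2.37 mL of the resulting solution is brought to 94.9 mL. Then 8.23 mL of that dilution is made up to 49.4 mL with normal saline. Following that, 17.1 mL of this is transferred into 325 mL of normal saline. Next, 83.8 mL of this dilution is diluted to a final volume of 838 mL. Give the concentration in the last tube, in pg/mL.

0.936 pg/mL

Overall dilution factor = 3 × 40.04 × 6.002 × 20.01 × 10 = 1.44 × 10⁵.
135 μg/L / 1.44 × 10⁵ = 9.36 × 10⁻⁴ μg/L = 0.936 pg/mL.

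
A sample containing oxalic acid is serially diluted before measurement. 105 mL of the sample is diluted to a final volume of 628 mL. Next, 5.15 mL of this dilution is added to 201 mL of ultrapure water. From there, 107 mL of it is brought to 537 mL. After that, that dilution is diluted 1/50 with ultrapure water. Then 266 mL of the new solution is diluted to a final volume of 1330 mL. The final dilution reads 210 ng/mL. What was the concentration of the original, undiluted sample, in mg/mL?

Overall dilution factor = 5.981 × 40.03 × 5.019 × 50 × 5 = 3.00 × 10⁵.
Original = 210 ng/mL × 3.00 × 10⁵ = 6.31 × 10⁷ ng/mL = 63.1 mg/mL.

63.1 mg/mL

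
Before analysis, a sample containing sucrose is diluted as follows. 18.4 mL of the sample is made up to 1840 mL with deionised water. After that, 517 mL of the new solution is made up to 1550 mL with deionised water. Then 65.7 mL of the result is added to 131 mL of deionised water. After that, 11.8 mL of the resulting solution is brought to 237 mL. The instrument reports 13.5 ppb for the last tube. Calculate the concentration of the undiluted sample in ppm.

243 ppm

Overall dilution factor = 100 × 2.998 × 2.994 × 20.08 = 1.80 × 10⁴.
Original = 13.5 ppb × 1.80 × 10⁴ = 2.43 × 10⁵ ppb = 243 ppm.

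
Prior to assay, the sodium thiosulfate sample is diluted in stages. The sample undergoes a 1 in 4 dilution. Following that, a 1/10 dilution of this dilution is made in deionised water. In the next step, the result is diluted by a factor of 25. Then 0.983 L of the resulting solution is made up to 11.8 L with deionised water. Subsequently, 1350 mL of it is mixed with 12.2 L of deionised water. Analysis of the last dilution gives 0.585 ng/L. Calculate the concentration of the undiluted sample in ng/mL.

Overall dilution factor = 4 × 10 × 25 × 12.00 × 10.04 = 1.20 × 10⁵.
Original = 0.585 ng/L × 1.20 × 10⁵ = 7.05 × 10⁴ ng/L = 70.5 ng/mL.

70.5 ng/mL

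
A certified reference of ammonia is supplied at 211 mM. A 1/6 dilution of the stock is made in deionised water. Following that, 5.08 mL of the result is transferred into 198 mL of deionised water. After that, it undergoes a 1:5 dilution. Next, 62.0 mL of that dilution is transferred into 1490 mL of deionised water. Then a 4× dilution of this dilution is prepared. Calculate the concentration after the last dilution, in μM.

1.76 μM

Overall dilution factor = 6 × 39.98 × 5 × 25.03 × 4 = 1.20 × 10⁵.
211 mM / 1.20 × 10⁵ = 1.76 × 10⁻³ mM = 1.76 μM.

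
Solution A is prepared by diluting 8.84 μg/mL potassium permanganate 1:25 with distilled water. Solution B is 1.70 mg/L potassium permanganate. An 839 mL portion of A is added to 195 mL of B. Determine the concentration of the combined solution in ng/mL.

C_A = 8.84 μg/mL / 25 = 0.354 μg/mL.
C_B = 1.70 mg/L = 1.70 μg/mL.
C_mix = (C_A·V_A + C_B·V_B)/(V_A + V_B) = (0.354×839 + 1.70×195) / 1034 = 0.608 μg/mL = 608 ng/mL.

608 ng/mL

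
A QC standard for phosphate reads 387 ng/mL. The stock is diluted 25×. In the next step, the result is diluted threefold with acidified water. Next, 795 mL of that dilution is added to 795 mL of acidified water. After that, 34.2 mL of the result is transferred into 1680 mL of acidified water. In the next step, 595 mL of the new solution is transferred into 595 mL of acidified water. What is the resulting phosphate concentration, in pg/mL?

25.7 pg/mL

Overall dilution factor = 25 × 3 × 2 × 50.12 × 2 = 1.50 × 10⁴.
387 ng/mL / 1.50 × 10⁴ = 0.0257 ng/mL = 25.7 pg/mL.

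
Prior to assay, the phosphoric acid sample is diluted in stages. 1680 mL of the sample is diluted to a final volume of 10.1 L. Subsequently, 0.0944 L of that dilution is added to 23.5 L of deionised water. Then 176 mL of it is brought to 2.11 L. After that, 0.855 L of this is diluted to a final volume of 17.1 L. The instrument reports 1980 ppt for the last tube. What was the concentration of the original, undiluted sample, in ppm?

Overall dilution factor = 6.012 × 249.9 × 11.99 × 20 = 3.60 × 10⁵.
Original = 1980 ppt × 3.60 × 10⁵ = 7.13 × 10⁸ ppt = 713 ppm.

713 ppm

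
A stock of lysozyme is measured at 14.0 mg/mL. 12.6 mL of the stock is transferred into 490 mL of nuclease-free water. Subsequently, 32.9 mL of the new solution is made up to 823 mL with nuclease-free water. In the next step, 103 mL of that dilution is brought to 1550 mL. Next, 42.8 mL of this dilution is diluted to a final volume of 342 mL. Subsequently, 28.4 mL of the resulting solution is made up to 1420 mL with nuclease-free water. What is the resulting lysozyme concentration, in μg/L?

Overall dilution factor = 39.89 × 25.02 × 15.05 × 7.991 × 50 = 6.00 × 10⁶.
14.0 mg/mL / 6.00 × 10⁶ = 2.33 × 10⁻⁶ mg/mL = 2.33 μg/L.

2.33 μg/L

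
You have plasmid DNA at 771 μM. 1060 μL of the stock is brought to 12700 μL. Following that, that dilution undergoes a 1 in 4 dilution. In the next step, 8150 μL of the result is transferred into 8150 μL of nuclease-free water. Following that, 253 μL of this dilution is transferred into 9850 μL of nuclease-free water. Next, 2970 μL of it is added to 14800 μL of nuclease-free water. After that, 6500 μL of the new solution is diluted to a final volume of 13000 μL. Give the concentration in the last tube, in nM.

Overall dilution factor = 11.98 × 4 × 2 × 39.93 × 5.983 × 2 = 4.58 × 10⁴.
771 μM / 4.58 × 10⁴ = 0.0168 μM = 16.8 nM.

16.8 nM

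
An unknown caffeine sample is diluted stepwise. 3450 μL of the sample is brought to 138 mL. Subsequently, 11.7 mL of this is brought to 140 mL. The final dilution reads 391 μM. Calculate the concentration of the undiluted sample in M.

Overall dilution factor = 40 × 11.97 = 479.
Original = 391 μM × 479 = 1.87 × 10⁵ μM = 0.187 M.

0.187 M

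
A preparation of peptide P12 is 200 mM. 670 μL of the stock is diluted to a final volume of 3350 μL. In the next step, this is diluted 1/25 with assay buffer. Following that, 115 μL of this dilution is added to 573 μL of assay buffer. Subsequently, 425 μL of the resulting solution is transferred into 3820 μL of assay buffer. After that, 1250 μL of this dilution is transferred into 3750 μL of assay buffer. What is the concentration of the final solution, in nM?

Overall dilution factor = 5 × 25 × 5.983 × 9.988 × 4 = 2.99 × 10⁴.
200 mM / 2.99 × 10⁴ = 6.69 × 10⁻³ mM = 6690 nM.

6690 nM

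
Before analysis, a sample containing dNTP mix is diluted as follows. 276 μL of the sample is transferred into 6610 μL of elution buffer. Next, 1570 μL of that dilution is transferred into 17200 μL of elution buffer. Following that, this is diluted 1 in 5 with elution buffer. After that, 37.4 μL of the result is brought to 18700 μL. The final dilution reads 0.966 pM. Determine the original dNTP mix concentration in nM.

720 nM

Overall dilution factor = 24.95 × 11.96 × 5 × 500 = 7.46 × 10⁵.
Original = 0.966 pM × 7.46 × 10⁵ = 7.20 × 10⁵ pM = 720 nM.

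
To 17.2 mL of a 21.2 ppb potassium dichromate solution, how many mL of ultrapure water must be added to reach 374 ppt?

374 ppt = 0.374 ppb.
V₂ = C₁V₁/C₂ = 21.2 × 17.2 / 0.374 = 975 mL.
Diluent to add = V₂ − V₁ = 975 − 17.2 = 958 mL.

958 mL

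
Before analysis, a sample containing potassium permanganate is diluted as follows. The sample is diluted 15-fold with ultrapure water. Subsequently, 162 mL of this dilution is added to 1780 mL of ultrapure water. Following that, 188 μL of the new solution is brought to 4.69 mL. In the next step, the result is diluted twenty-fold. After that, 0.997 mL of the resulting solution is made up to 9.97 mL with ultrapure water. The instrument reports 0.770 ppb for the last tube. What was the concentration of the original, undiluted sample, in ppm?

Overall dilution factor = 15 × 11.99 × 24.95 × 20 × 10 = 8.97 × 10⁵.
Original = 0.770 ppb × 8.97 × 10⁵ = 6.91 × 10⁵ ppb = 691 ppm.

691 ppm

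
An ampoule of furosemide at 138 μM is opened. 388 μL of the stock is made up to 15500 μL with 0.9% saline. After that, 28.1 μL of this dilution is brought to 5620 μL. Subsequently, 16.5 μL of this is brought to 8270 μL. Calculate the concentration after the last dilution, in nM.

Overall dilution factor = 39.95 × 200 × 501.2 = 4.00 × 10⁶.
138 μM / 4.00 × 10⁶ = 3.45 × 10⁻⁵ μM = 0.0345 nM.

0.0345 nM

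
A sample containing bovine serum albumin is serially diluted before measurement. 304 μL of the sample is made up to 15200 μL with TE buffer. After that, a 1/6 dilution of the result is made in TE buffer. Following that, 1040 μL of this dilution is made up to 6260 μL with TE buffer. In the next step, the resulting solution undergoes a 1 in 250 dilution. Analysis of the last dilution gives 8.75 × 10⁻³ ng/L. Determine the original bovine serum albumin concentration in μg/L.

Overall dilution factor = 50 × 6 × 6.019 × 250 = 4.51 × 10⁵.
Original = 8.75 × 10⁻³ ng/L × 4.51 × 10⁵ = 3950 ng/L = 3.95 μg/L.

3.95 μg/L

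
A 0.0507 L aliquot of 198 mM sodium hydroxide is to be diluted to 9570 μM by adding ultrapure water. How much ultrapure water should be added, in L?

9570 μM = 9.57 mM.
V₂ = C₁V₁/C₂ = 198 × 0.0507 / 9.57 = 1.05 L.
Diluent to add = V₂ − V₁ = 1.05 − 0.0507 = 0.998 L.

0.998 L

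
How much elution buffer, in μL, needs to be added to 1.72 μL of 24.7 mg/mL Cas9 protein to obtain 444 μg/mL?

444 μg/mL = 0.444 mg/mL.
V₂ = C₁V₁/C₂ = 24.7 × 1.72 / 0.444 = 95.7 μL.
Diluent to add = V₂ − V₁ = 95.7 − 1.72 = 94.0 μL.

94.0 μL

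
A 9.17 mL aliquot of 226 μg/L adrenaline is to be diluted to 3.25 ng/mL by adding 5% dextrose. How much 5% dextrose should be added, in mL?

3.25 ng/mL = 3.25 μg/L.
V₂ = C₁V₁/C₂ = 226 × 9.17 / 3.25 = 638 mL.
Diluent to add = V₂ − V₁ = 638 − 9.17 = 628 mL.

628 mL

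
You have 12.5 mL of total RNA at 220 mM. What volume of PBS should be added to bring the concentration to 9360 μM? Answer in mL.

9360 μM = 9.36 mM.
V₂ = C₁V₁/C₂ = 220 × 12.5 / 9.36 = 294 mL.
Diluent to add = V₂ − V₁ = 294 − 12.5 = 281 mL.

281 mL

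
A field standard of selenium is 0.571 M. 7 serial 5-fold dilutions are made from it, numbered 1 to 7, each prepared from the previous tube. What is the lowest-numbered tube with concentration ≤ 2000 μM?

Tube n has concentration 0.571 M / 5ⁿ.
Need 5ⁿ ≥ 0.571 M / 2000 μM = 285, so n ≥ 3.51.
First such tube: n = 4.

tube 4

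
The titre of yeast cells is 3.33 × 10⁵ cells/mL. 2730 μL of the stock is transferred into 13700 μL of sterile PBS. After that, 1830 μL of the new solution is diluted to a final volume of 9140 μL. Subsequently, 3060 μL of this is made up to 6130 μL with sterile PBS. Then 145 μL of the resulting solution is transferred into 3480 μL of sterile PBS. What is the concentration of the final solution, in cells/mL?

Overall dilution factor = 6.018 × 4.995 × 2.003 × 25 = 1505.
3.33 × 10⁵ cells/mL / 1505 = 221 cells/mL.

221 cells/mL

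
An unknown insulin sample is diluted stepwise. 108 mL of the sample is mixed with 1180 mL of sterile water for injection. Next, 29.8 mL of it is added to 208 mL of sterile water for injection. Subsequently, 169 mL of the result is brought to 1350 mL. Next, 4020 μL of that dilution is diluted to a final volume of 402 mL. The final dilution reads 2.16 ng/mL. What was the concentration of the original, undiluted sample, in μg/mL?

Overall dilution factor = 11.93 × 7.980 × 7.988 × 100 = 7.60 × 10⁴.
Original = 2.16 ng/mL × 7.60 × 10⁴ = 1.64 × 10⁵ ng/mL = 164 μg/mL.

164 μg/mL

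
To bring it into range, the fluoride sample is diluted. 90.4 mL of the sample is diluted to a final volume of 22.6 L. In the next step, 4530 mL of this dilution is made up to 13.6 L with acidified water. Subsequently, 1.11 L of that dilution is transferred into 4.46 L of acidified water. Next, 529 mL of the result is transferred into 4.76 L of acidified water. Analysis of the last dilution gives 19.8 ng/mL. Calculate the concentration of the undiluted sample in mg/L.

746 mg/L

Overall dilution factor = 250 × 3.002 × 5.018 × 9.998 = 3.77 × 10⁴.
Original = 19.8 ng/mL × 3.77 × 10⁴ = 7.46 × 10⁵ ng/mL = 746 mg/L.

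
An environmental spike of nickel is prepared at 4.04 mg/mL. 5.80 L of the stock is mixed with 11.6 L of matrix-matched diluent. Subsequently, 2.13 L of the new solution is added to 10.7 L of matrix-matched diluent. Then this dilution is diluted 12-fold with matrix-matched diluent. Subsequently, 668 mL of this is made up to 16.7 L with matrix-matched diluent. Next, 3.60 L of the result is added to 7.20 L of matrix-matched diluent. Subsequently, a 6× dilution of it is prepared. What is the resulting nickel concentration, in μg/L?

Overall dilution factor = 3 × 6.023 × 12 × 25 × 3 × 6 = 9.76 × 10⁴.
4.04 mg/mL / 9.76 × 10⁴ = 4.14 × 10⁻⁵ mg/mL = 41.4 μg/L.

41.4 μg/L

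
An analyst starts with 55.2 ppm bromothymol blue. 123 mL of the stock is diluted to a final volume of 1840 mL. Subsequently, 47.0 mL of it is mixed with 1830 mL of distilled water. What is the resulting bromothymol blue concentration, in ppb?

92.4 ppb

Overall dilution factor = 14.96 × 39.94 = 597.
55.2 ppm / 597 = 0.0924 ppm = 92.4 ppb.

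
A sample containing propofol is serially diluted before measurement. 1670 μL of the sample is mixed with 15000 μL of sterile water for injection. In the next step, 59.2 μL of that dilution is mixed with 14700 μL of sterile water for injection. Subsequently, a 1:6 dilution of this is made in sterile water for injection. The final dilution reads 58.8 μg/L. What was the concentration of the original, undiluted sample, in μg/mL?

Overall dilution factor = 9.982 × 249.3 × 6 = 1.49 × 10⁴.
Original = 58.8 μg/L × 1.49 × 10⁴ = 8.78 × 10⁵ μg/L = 878 μg/mL.

878 μg/mL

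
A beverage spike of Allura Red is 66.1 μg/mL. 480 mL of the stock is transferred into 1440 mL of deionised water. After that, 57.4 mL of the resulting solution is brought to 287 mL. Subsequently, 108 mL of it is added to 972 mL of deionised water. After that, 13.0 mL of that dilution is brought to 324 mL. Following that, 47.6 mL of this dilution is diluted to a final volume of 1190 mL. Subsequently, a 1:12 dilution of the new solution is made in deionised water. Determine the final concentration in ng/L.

44.2 ng/L

Overall dilution factor = 4 × 5 × 10 × 24.92 × 25 × 12 = 1.50 × 10⁶.
66.1 μg/mL / 1.50 × 10⁶ = 4.42 × 10⁻⁵ μg/mL = 44.2 ng/L.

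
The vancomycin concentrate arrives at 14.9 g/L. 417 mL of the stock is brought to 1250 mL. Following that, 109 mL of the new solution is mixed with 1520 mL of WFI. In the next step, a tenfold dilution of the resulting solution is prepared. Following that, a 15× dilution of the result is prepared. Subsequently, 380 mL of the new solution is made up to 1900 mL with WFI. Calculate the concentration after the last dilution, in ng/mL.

443 ng/mL

Overall dilution factor = 2.998 × 14.94 × 10 × 15 × 5 = 3.36 × 10⁴.
14.9 g/L / 3.36 × 10⁴ = 4.43 × 10⁻⁴ g/L = 443 ng/mL.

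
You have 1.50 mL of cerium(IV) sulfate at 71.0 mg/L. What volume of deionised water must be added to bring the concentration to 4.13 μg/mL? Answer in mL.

24.3 mL

4.13 μg/mL = 4.13 mg/L.
V₂ = C₁V₁/C₂ = 71.0 × 1.50 / 4.13 = 25.8 mL.
Diluent to add = V₂ − V₁ = 25.8 − 1.50 = 24.3 mL.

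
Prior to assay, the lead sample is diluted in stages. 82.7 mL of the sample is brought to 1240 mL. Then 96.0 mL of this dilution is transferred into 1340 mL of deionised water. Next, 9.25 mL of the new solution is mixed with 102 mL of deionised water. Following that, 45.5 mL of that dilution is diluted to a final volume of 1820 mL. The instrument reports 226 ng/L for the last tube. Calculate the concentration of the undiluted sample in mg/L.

24.4 mg/L

Overall dilution factor = 14.99 × 14.96 × 12.03 × 40 = 1.08 × 10⁵.
Original = 226 ng/L × 1.08 × 10⁵ = 2.44 × 10⁷ ng/L = 24.4 mg/L.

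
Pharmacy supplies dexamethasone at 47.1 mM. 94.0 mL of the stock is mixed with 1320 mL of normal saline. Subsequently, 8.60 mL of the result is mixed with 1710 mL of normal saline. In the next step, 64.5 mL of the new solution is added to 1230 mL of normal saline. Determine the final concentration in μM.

Overall dilution factor = 15.04 × 199.8 × 20.07 = 6.03 × 10⁴.
47.1 mM / 6.03 × 10⁴ = 7.81 × 10⁻⁴ mM = 0.781 μM.

0.781 μM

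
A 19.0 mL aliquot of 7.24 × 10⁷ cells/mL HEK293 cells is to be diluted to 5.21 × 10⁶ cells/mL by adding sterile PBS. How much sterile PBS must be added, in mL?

V₂ = C₁V₁/C₂ = 7.24 × 10⁷ × 19.0 / 5.21 × 10⁶ = 264 mL.
Diluent to add = V₂ − V₁ = 264 − 19.0 = 245 mL.

245 mL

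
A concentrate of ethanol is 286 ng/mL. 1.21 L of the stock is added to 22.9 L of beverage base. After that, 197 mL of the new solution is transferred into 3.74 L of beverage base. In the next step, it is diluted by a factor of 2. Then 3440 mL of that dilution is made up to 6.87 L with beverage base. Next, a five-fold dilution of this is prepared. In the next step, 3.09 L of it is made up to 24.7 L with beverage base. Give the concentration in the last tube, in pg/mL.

Overall dilution factor = 19.93 × 19.98 × 2 × 1.997 × 5 × 7.994 = 6.36 × 10⁴.
286 ng/mL / 6.36 × 10⁴ = 4.50 × 10⁻³ ng/mL = 4.50 pg/mL.

4.50 pg/mL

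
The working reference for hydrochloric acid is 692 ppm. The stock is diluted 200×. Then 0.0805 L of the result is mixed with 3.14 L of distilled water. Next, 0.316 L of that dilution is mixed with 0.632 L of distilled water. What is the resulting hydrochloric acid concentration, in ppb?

Overall dilution factor = 200 × 40.01 × 3 = 2.40 × 10⁴.
692 ppm / 2.40 × 10⁴ = 0.0288 ppm = 28.8 ppb.

28.8 ppb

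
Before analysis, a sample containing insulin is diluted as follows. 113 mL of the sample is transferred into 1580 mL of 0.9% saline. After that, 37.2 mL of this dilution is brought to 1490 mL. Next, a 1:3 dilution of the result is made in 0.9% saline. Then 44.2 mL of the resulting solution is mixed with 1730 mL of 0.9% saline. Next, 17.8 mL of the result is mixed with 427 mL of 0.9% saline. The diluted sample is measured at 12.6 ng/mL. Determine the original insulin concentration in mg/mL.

Overall dilution factor = 14.98 × 40.05 × 3 × 40.14 × 24.99 = 1.81 × 10⁶.
Original = 12.6 ng/mL × 1.81 × 10⁶ = 2.28 × 10⁷ ng/mL = 22.8 mg/mL.

22.8 mg/mL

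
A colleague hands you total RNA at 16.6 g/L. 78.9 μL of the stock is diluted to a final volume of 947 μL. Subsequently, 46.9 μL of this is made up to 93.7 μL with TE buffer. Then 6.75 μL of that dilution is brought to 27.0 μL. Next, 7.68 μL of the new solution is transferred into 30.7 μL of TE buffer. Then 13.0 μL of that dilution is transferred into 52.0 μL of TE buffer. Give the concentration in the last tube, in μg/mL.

Overall dilution factor = 12.00 × 1.998 × 4 × 4.997 × 5 = 2397.
16.6 g/L / 2397 = 6.93 × 10⁻³ g/L = 6.93 μg/mL.

6.93 μg/mL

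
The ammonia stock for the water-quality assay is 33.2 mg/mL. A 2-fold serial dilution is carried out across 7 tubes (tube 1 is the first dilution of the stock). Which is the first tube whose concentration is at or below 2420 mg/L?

Tube n has concentration 33.2 mg/mL / 2ⁿ.
Need 2ⁿ ≥ 33.2 mg/mL / 2420 mg/L = 13.7, so n ≥ 3.78.
First such tube: n = 4.

tube 4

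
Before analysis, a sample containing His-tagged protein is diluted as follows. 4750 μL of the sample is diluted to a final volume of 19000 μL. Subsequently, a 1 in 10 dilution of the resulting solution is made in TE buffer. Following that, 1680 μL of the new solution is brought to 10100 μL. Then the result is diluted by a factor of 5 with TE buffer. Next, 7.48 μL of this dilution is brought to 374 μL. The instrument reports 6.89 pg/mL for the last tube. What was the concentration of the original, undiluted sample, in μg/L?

414 μg/L

Overall dilution factor = 4 × 10 × 6.012 × 5 × 50 = 6.01 × 10⁴.
Original = 6.89 pg/mL × 6.01 × 10⁴ = 4.14 × 10⁵ pg/mL = 414 μg/L.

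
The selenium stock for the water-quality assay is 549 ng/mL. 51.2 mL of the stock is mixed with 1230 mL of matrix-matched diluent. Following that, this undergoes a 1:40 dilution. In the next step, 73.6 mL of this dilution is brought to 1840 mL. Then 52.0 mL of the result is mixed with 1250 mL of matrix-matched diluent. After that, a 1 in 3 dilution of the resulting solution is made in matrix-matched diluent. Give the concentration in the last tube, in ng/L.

0.292 ng/L

Overall dilution factor = 25.02 × 40 × 25 × 25.04 × 3 = 1.88 × 10⁶.
549 ng/mL / 1.88 × 10⁶ = 2.92 × 10⁻⁴ ng/mL = 0.292 ng/L.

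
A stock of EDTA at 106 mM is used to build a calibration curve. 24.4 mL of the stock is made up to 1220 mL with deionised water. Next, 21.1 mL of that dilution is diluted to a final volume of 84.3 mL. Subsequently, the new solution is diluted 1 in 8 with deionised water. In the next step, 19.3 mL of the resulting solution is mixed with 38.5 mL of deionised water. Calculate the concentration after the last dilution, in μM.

Overall dilution factor = 50 × 3.995 × 8 × 2.995 = 4786.
106 mM / 4786 = 0.0221 mM = 22.1 μM.

22.1 μM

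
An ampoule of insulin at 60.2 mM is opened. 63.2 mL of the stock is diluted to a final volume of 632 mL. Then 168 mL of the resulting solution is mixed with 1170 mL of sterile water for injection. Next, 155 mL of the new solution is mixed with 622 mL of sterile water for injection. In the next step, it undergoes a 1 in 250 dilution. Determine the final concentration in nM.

603 nM

Overall dilution factor = 10 × 7.964 × 5.013 × 250 = 9.98 × 10⁴.
60.2 mM / 9.98 × 10⁴ = 6.03 × 10⁻⁴ mM = 603 nM.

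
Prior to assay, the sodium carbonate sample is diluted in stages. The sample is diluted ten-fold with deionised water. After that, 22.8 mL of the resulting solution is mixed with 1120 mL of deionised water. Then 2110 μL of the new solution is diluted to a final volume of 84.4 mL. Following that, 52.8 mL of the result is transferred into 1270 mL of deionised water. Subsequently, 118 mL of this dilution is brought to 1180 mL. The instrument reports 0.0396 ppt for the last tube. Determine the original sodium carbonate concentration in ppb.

199 ppb

Overall dilution factor = 10 × 50.12 × 40 × 25.05 × 10 = 5.02 × 10⁶.
Original = 0.0396 ppt × 5.02 × 10⁶ = 1.99 × 10⁵ ppt = 199 ppb.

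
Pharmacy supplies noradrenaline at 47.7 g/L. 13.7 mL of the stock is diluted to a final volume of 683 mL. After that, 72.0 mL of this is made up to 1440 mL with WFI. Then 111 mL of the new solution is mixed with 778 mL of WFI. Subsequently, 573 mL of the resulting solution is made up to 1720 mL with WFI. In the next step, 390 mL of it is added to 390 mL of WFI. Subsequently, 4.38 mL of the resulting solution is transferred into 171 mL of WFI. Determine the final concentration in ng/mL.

24.8 ng/mL

Overall dilution factor = 49.85 × 20 × 8.009 × 3.002 × 2 × 40.04 = 1.92 × 10⁶.
47.7 g/L / 1.92 × 10⁶ = 2.48 × 10⁻⁵ g/L = 24.8 ng/mL.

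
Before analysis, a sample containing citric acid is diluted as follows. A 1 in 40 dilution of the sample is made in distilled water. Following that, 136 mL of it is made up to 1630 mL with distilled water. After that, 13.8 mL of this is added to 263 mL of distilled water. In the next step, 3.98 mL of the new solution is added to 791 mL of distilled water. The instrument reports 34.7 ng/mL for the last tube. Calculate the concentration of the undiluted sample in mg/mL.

66.6 mg/mL

Overall dilution factor = 40 × 11.99 × 20.06 × 199.7 = 1.92 × 10⁶.
Original = 34.7 ng/mL × 1.92 × 10⁶ = 6.66 × 10⁷ ng/mL = 66.6 mg/mL.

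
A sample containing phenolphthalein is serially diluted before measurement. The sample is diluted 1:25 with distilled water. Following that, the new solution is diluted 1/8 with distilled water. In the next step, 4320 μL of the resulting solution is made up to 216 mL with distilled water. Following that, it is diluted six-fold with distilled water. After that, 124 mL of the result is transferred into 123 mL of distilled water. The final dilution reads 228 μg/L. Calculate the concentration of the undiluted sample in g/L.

27.2 g/L

Overall dilution factor = 25 × 8 × 50 × 6 × 1.992 = 1.20 × 10⁵.
Original = 228 μg/L × 1.20 × 10⁵ = 2.72 × 10⁷ μg/L = 27.2 g/L.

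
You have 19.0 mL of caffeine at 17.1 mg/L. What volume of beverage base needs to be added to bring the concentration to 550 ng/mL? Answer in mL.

572 mL

550 ng/mL = 0.550 mg/L.
V₂ = C₁V₁/C₂ = 17.1 × 19.0 / 0.550 = 591 mL.
Diluent to add = V₂ − V₁ = 591 − 19.0 = 572 mL.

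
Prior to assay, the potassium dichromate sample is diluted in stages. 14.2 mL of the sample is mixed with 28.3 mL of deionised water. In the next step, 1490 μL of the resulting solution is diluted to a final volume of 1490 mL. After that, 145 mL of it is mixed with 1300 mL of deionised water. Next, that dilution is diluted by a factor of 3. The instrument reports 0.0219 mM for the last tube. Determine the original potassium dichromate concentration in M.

Overall dilution factor = 2.993 × 1000 × 9.966 × 3 = 8.95 × 10⁴.
Original = 0.0219 mM × 8.95 × 10⁴ = 1960 mM = 1.96 M.

1.96 M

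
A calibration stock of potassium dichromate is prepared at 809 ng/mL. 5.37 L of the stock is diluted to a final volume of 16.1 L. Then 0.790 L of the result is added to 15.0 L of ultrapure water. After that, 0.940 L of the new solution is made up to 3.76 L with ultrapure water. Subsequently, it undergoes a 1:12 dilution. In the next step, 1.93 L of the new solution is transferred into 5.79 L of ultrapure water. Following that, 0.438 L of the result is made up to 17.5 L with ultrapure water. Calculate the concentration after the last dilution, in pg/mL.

Overall dilution factor = 2.998 × 19.99 × 4 × 12 × 4 × 39.95 = 4.60 × 10⁵.
809 ng/mL / 4.60 × 10⁵ = 1.76 × 10⁻³ ng/mL = 1.76 pg/mL.

1.76 pg/mL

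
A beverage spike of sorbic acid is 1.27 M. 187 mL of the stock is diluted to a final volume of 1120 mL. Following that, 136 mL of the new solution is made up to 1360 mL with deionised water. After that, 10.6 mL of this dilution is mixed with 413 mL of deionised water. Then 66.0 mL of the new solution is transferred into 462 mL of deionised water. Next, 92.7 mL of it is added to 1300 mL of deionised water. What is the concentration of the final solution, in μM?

Overall dilution factor = 5.989 × 10 × 39.96 × 8 × 15.02 = 2.88 × 10⁵.
1.27 M / 2.88 × 10⁵ = 4.41 × 10⁻⁶ M = 4.41 μM.

4.41 μM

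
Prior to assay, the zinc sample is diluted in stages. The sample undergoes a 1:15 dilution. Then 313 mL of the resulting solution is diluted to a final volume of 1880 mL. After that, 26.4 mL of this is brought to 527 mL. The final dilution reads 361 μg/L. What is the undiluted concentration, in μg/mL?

Overall dilution factor = 15 × 6.006 × 19.96 = 1799.
Original = 361 μg/L × 1799 = 6.49 × 10⁵ μg/L = 649 μg/mL.

649 μg/mL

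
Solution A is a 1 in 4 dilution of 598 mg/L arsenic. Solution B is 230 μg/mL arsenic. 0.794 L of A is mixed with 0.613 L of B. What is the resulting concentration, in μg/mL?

C_A = 598 mg/L / 4 = 150 mg/L.
C_B = 230 μg/mL = 230 mg/L.
C_mix = (C_A·V_A + C_B·V_B)/(V_A + V_B) = (150×0.794 + 230×0.613) / 1.407 = 185 mg/L = 185 μg/mL.

185 μg/mL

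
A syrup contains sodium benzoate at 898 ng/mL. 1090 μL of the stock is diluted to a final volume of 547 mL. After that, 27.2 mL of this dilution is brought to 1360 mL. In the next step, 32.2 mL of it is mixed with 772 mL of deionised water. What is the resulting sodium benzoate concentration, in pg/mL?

1.43 pg/mL

Overall dilution factor = 501.8 × 50 × 24.98 = 6.27 × 10⁵.
898 ng/mL / 6.27 × 10⁵ = 1.43 × 10⁻³ ng/mL = 1.43 pg/mL.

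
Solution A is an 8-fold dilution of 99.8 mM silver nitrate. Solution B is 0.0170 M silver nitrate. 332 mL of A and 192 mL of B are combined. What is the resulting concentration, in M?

C_A = 99.8 mM / 8 = 12.5 mM.
C_B = 0.0170 M = 17.0 mM.
C_mix = (C_A·V_A + C_B·V_B)/(V_A + V_B) = (12.5×332 + 17.0×192) / 524.0 = 14.1 mM = 0.0141 M.

0.0141 M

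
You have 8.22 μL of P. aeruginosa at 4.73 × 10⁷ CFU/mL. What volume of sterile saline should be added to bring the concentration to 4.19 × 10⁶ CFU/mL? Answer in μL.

V₂ = C₁V₁/C₂ = 4.73 × 10⁷ × 8.22 / 4.19 × 10⁶ = 92.8 μL.
Diluent to add = V₂ − V₁ = 92.8 − 8.22 = 84.6 μL.

84.6 μL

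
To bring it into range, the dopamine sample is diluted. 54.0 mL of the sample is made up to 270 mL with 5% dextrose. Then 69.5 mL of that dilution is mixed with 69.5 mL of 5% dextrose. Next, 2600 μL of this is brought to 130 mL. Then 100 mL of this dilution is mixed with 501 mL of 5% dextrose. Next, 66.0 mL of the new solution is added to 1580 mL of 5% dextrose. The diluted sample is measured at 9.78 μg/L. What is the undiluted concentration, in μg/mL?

733 μg/mL

Overall dilution factor = 5 × 2 × 50 × 6.010 × 24.94 = 7.49 × 10⁴.
Original = 9.78 μg/L × 7.49 × 10⁴ = 7.33 × 10⁵ μg/L = 733 μg/mL.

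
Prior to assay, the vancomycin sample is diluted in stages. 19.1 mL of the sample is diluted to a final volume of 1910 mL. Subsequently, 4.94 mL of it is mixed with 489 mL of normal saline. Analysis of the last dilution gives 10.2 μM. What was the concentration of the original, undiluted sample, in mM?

Overall dilution factor = 100 × 99.99 = 9999.
Original = 10.2 μM × 9999 = 1.02 × 10⁵ μM = 102 mM.

102 mM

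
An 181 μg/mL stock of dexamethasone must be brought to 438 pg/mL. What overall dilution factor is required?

4.13 × 10⁵

Factor = C₀/C_target = 181 μg/mL / 438 pg/mL = 4.13 × 10⁵.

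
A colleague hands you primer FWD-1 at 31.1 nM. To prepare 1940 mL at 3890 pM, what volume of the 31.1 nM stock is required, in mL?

3890 pM = 3.89 nM.
V₁ = C₂V₂/C₁ = 3.89 × 1940 / 31.1 = 243 mL.

243 mL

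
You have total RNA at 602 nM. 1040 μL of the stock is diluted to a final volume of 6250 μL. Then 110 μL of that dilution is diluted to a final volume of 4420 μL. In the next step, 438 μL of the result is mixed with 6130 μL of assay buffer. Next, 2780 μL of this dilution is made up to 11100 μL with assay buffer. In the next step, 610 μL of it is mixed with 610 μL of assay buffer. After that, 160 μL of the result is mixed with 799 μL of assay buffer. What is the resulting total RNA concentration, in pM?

Overall dilution factor = 6.010 × 40.18 × 15.00 × 3.993 × 2 × 5.994 = 1.73 × 10⁵.
602 nM / 1.73 × 10⁵ = 3.47 × 10⁻³ nM = 3.47 pM.

3.47 pM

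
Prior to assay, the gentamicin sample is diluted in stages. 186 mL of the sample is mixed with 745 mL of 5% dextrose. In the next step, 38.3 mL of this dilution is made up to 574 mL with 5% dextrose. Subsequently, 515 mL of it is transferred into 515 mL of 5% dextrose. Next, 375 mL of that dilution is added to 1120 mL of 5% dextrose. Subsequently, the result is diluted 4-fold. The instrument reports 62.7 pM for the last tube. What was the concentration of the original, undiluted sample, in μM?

Overall dilution factor = 5.005 × 14.99 × 2 × 3.987 × 4 = 2392.
Original = 62.7 pM × 2392 = 1.50 × 10⁵ pM = 0.150 μM.

0.150 μM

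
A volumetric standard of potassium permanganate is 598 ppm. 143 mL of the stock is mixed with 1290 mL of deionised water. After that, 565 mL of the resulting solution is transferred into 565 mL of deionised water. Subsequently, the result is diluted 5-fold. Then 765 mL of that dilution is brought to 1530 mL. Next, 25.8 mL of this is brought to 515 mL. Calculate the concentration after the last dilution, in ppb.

Overall dilution factor = 10.02 × 2 × 5 × 2 × 19.96 = 4001.
598 ppm / 4001 = 0.149 ppm = 149 ppb.

149 ppb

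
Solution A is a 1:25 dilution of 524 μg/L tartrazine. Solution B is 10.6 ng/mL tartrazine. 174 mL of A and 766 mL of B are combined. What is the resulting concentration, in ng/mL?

C_A = 524 μg/L / 25 = 21.0 μg/L.
C_B = 10.6 ng/mL = 10.6 μg/L.
C_mix = (C_A·V_A + C_B·V_B)/(V_A + V_B) = (21.0×174 + 10.6×766) / 940.0 = 12.5 μg/L = 12.5 ng/mL.

12.5 ng/mL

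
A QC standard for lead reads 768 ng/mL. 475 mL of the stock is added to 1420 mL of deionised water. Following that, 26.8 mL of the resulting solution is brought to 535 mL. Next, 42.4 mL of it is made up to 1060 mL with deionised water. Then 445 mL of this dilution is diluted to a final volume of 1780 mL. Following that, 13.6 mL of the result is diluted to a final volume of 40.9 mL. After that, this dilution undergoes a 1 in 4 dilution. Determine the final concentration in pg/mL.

8.02 pg/mL

Overall dilution factor = 3.989 × 19.96 × 25 × 4 × 3.007 × 4 = 9.58 × 10⁴.
768 ng/mL / 9.58 × 10⁴ = 8.02 × 10⁻³ ng/mL = 8.02 pg/mL.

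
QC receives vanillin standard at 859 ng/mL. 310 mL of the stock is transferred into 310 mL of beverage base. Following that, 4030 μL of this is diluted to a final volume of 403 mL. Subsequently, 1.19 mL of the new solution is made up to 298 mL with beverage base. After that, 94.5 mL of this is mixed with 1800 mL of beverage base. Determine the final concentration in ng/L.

Overall dilution factor = 2 × 100 × 250.4 × 20.05 = 1.00 × 10⁶.
859 ng/mL / 1.00 × 10⁶ = 8.56 × 10⁻⁴ ng/mL = 0.856 ng/L.

0.856 ng/L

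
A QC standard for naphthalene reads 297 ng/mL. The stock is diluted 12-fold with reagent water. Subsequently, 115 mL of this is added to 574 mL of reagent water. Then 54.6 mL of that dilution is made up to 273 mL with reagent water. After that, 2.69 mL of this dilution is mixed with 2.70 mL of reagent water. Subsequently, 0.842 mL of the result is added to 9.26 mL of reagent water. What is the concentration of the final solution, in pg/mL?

34.4 pg/mL

Overall dilution factor = 12 × 5.991 × 5 × 2.004 × 12.00 = 8642.
297 ng/mL / 8642 = 0.0344 ng/mL = 34.4 pg/mL.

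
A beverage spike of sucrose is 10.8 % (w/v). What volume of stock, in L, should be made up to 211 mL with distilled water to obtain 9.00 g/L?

9.00 g/L = 0.900 % (w/v).
V₁ = C₂V₂/C₁ = 0.900 × 211 / 10.8 = 17.6 mL = 0.0176 L.

0.0176 L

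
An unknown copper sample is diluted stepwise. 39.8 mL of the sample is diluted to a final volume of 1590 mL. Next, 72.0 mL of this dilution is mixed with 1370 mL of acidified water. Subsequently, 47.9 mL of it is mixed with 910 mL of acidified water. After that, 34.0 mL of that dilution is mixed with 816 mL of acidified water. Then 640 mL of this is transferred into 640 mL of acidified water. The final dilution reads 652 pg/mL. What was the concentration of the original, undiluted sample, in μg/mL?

Overall dilution factor = 39.95 × 20.03 × 20.00 × 25 × 2 = 8.00 × 10⁵.
Original = 652 pg/mL × 8.00 × 10⁵ = 5.22 × 10⁸ pg/mL = 522 μg/mL.

522 μg/mL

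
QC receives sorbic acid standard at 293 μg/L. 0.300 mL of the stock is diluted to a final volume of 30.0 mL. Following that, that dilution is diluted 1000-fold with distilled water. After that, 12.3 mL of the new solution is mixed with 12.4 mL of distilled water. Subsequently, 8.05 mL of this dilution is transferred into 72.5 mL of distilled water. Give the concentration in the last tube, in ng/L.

0.146 ng/L

Overall dilution factor = 100 × 1000 × 2.008 × 10.01 = 2.01 × 10⁶.
293 μg/L / 2.01 × 10⁶ = 1.46 × 10⁻⁴ μg/L = 0.146 ng/L.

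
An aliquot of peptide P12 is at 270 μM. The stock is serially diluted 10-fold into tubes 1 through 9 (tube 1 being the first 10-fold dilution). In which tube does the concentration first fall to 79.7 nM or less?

Tube n has concentration 270 μM / 10ⁿ.
Need 10ⁿ ≥ 270 μM / 79.7 nM = 3388, so n ≥ 3.53.
First such tube: n = 4.

tube 4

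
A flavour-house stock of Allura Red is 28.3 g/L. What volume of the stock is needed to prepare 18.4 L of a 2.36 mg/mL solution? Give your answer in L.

2.36 mg/mL = 2.36 g/L.
V₁ = C₂V₂/C₁ = 2.36 × 18.4 / 28.3 = 1.53 L.

1.53 L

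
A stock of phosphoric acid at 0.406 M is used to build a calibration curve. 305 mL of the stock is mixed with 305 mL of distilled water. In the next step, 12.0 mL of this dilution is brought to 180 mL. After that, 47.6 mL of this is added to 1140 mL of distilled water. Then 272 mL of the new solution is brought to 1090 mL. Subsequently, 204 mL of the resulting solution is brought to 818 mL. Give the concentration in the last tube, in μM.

33.8 μM

Overall dilution factor = 2 × 15 × 24.95 × 4.007 × 4.010 = 1.20 × 10⁴.
0.406 M / 1.20 × 10⁴ = 3.38 × 10⁻⁵ M = 33.8 μM.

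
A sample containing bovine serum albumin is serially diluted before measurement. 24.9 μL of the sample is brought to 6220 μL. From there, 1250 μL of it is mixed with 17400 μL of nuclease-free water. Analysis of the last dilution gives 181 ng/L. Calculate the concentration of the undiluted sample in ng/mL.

Overall dilution factor = 249.8 × 14.92 = 3727.
Original = 181 ng/L × 3727 = 6.75 × 10⁵ ng/L = 675 ng/mL.

675 ng/mL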